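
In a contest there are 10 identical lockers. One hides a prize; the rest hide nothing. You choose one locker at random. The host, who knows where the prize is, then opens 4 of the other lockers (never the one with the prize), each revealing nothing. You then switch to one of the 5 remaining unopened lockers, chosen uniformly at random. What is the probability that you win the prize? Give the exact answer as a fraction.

9/50

Your original locker holds the prize with probability 1/10, so the other 9 collectively hold it with probability 9/10.
The host can always find 4 empty lockers to open, so the reveals don't change that 9/10; it is now spread over the 5 remaining unopened lockers.
P(win by switching) = (9/10) · (1/5) = 9/50.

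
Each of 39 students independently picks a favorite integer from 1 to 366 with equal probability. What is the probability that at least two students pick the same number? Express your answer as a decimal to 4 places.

0.8775

It's easier to compute the probability that all 39 are distinct.
P(all distinct) = 366/366 · 365/366 · ··· · 328/366 ≈ 0.1225.
So the probability of at least one match is 1 − 0.1225 = 0.8775.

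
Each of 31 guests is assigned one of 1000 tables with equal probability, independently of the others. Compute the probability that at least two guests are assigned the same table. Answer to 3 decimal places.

It's easier to compute the probability that all 31 are distinct.
P(all distinct) = 1000/1000 · 999/1000 · ··· · 970/1000 ≈ 0.625.
So the probability of at least one match is 1 − 0.625 = 0.375.

0.375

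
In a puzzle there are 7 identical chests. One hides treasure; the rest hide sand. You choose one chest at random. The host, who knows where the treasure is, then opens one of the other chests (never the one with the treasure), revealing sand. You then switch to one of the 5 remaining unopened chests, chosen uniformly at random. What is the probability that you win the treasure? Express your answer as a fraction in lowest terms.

Your original chest holds the treasure with probability 1/7, so the other 6 collectively hold it with probability 6/7.
The host can always find an empty chest to open, so this doesn't change that 6/7; it is now spread over the 5 remaining unopened chests.
P(win by switching) = (6/7) · (1/5) = 6/35.

6/35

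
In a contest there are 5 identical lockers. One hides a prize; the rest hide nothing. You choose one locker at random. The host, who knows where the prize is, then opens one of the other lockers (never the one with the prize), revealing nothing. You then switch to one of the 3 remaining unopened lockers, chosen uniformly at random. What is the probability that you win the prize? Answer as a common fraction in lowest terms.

Your original locker holds the prize with probability 1/5, so the other 4 collectively hold it with probability 4/5.
The host can always find an empty locker to open, so this doesn't change that 4/5; it is now spread over the 3 remaining unopened lockers.
P(win by switching) = (4/5) · (1/3) = 4/15.

4/15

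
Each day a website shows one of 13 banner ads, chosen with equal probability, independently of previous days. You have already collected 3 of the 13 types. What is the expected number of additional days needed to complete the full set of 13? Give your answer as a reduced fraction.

95953/2520

Starting from 3 distinct types, each trial gives a new one with probability (13−i)/13 when i types are held, so the wait for the next new type is 13/(13−i).
E = 13/10 + 13/9 + 13/8 + 13/7 + 13/6 + 13/5 + 13/4 + 13/3 + 13/2 + 13/1 = 95953/2520.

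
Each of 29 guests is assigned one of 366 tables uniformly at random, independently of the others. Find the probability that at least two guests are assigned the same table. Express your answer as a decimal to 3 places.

It's easier to compute the probability that all 29 are distinct.
P(all distinct) = 366/366 · 365/366 · ··· · 338/366 ≈ 0.320.
So the probability of at least one match is 1 − 0.320 = 0.680.

0.680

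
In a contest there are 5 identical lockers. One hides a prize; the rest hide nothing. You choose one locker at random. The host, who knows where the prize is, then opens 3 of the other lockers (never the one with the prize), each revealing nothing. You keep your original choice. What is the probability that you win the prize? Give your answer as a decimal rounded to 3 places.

0.200

The host can always open 3 empty lockers regardless of your choice, so the reveals give no information about your original locker.
P(win by staying) = 1/5 ≈ 0.200.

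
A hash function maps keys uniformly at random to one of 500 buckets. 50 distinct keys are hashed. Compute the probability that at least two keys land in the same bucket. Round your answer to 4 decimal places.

It's easier to compute the probability that all 50 are distinct.
P(all distinct) = 500/500 · 499/500 · ··· · 451/500 ≈ 0.0793.
So the probability of at least one match is 1 − 0.0793 = 0.9207.

0.9207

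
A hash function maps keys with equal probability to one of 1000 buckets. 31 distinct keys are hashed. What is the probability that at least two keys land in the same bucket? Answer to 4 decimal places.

0.3749

It's easier to compute the probability that all 31 are distinct.
P(all distinct) = 1000/1000 · 999/1000 · ··· · 970/1000 ≈ 0.6251.
So the probability of at least one match is 1 − 0.6251 = 0.3749.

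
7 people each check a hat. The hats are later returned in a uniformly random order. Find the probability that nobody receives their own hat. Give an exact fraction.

103/280

This is the derangement probability: permutations of 7 with no fixed point.
D(7) = 7! · (1 − 1/1! + 1/2! − ··· + (−1)^7/7!) = 1854.
P = 1854/5040 = 103/280.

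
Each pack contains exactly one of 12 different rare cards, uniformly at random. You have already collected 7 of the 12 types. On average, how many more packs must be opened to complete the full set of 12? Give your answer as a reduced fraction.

Starting from 7 distinct types, each trial gives a new one with probability (12−i)/12 when i types are held, so the wait for the next new type is 12/(12−i).
E = 12/5 + 12/4 + 12/3 + 12/2 + 12/1 = 137/5.

137/5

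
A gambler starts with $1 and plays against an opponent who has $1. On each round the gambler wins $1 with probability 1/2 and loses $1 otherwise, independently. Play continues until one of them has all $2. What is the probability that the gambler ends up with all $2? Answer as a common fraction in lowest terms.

1/2

With a fair step, P(i) = ½P(i−1) + ½P(i+1) with P(0)=0, P(2)=1 has the linear solution P(i) = i/2.
P(1) = 1/2.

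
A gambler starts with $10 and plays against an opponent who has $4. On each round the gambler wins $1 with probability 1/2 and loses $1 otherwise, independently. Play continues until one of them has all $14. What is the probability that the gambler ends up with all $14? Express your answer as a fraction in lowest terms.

5/7

With a fair step, P(i) = ½P(i−1) + ½P(i+1) with P(0)=0, P(14)=1 has the linear solution P(i) = i/14.
P(10) = 10/14 = 5/7.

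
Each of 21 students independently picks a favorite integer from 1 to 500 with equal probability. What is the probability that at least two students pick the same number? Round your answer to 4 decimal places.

It's easier to compute the probability that all 21 are distinct.
P(all distinct) = 500/500 · 499/500 · ··· · 480/500 ≈ 0.6532.
So the probability of at least one match is 1 − 0.6532 = 0.3468.

0.3468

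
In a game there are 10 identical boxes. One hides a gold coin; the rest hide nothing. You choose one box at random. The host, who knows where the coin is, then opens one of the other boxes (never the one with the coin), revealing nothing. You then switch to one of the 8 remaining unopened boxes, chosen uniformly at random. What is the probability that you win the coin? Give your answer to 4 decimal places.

0.1125

Your original box holds the coin with probability 1/10, so the other 9 collectively hold it with probability 9/10.
The host can always find an empty box to open, so this doesn't change that 9/10; it is now spread over the 8 remaining unopened boxes.
P(win by switching) = (9/10) · (1/8) = 9/80 ≈ 0.1125.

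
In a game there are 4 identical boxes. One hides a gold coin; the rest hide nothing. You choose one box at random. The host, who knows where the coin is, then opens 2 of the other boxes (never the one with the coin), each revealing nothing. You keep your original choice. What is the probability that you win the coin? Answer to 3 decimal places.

0.250

The host can always open 2 empty boxes regardless of your choice, so the reveals give no information about your original box.
P(win by staying) = 1/4 ≈ 0.250.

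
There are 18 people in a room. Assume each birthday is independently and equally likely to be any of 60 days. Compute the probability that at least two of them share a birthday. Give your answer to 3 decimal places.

0.942

It's easier to compute the probability that all 18 are distinct.
P(all distinct) = 60/60 · 59/60 · ··· · 43/60 ≈ 0.058.
So the probability of at least one match is 1 − 0.058 = 0.942.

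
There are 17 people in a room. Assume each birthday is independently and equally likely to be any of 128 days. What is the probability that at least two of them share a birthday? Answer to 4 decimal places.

0.6709

It's easier to compute the probability that all 17 are distinct.
P(all distinct) = 128/128 · 127/128 · ··· · 112/128 ≈ 0.3291.
So the probability of at least one match is 1 − 0.3291 = 0.6709.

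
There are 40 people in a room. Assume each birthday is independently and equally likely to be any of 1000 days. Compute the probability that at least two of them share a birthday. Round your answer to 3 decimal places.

0.546

It's easier to compute the probability that all 40 are distinct.
P(all distinct) = 1000/1000 · 999/1000 · ··· · 961/1000 ≈ 0.454.
So the probability of at least one match is 1 − 0.454 = 0.546.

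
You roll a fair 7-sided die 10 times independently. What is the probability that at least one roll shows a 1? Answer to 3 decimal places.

0.786

P(no roll shows a 1) = (6/7)^10 ≈ 0.214.
P(at least one) = 1 − 0.214 = 0.786.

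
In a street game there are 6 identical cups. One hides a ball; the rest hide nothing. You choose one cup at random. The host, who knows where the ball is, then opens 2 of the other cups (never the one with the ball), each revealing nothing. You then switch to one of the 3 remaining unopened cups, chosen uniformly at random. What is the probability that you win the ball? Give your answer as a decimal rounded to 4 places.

Your original cup holds the ball with probability 1/6, so the other 5 collectively hold it with probability 5/6.
The host can always find 2 empty cups to open, so the reveals don't change that 5/6; it is now spread over the 3 remaining unopened cups.
P(win by switching) = (5/6) · (1/3) = 5/18 ≈ 0.2778.

0.2778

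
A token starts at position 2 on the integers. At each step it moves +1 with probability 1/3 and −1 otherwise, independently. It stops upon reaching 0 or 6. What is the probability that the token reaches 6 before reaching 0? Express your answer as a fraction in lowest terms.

1/21

Let r = q/p = (2/3)/(1/3) = 2. The recurrence P(i) = p·P(i+1) + q·P(i−1) with P(0)=0, P(6)=1 gives P(i) = (1 − r^i)/(1 − r^6).
P(2) = (1 − (2)^2) / (1 − (2)^6) = 1/21.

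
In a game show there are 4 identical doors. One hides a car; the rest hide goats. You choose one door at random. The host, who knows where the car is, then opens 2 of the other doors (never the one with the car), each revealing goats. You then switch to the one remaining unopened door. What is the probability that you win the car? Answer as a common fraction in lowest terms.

3/4

Your original door holds the car with probability 1/4, so the other 3 collectively hold it with probability 3/4.
The host can always find 2 empty doors to open, so the reveals don't change that 3/4; it is now spread over the 1 remaining unopened door.
P(win by switching) = (3/4) · (1/1) = 3/4.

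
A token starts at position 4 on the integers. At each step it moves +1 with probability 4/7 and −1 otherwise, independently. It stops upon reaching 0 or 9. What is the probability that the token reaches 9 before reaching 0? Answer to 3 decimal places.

Let r = q/p = (3/7)/(4/7) = 3/4. The recurrence P(i) = p·P(i+1) + q·P(i−1) with P(0)=0, P(9)=1 gives P(i) = (1 − r^i)/(1 − r^9).
P(4) = (1 − (3/4)^4) / (1 − (3/4)^9) = 179200/242461 ≈ 0.739.

0.739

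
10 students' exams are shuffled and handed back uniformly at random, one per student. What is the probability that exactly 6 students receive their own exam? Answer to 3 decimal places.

Choose which 6 of the 10 are fixed: C(10,6) = 210 ways.
The remaining 4 must have no fixed point: D(4) = 9.
P = 210·9/3628800 = 1/1920 ≈ 0.001.

0.001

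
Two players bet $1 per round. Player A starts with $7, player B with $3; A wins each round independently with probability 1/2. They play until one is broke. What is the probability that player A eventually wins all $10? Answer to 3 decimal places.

0.700

With a fair step, P(i) = ½P(i−1) + ½P(i+1) with P(0)=0, P(10)=1 has the linear solution P(i) = i/10.
P(7) = 7/10 ≈ 0.700.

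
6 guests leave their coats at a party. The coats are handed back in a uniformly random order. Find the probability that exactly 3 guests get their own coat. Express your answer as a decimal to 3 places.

Choose which 3 of the 6 are fixed: C(6,3) = 20 ways.
The remaining 3 must have no fixed point: D(3) = 2.
P = 20·2/720 = 1/18 ≈ 0.056.

0.056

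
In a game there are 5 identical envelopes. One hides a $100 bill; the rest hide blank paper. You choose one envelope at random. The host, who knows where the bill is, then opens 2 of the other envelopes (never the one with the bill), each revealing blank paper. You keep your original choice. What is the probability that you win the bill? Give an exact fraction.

1/5

The host can always open 2 empty envelopes regardless of your choice, so the reveals give no information about your original envelope.
P(win by staying) = 1/5.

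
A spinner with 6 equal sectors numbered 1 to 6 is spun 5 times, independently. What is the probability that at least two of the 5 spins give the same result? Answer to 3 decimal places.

P(all 5 different) = 6/6 · 5/6 · ··· · 2/6 ≈ 0.093.
P(at least two equal) = 1 − 0.093 = 0.907.

0.907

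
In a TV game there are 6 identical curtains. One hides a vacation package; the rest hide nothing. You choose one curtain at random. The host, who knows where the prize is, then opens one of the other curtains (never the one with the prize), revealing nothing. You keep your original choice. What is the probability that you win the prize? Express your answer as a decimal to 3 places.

0.167

The host can always open an empty curtain regardless of your choice, so this gives no information about your original curtain.
P(win by staying) = 1/6 ≈ 0.167.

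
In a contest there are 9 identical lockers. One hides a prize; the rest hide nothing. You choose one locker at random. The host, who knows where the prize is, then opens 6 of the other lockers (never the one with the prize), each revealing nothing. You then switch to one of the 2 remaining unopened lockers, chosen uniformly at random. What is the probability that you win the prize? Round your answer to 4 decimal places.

0.4444

Your original locker holds the prize with probability 1/9, so the other 8 collectively hold it with probability 8/9.
The host can always find 6 empty lockers to open, so the reveals don't change that 8/9; it is now spread over the 2 remaining unopened lockers.
P(win by switching) = (8/9) · (1/2) = 4/9 ≈ 0.4444.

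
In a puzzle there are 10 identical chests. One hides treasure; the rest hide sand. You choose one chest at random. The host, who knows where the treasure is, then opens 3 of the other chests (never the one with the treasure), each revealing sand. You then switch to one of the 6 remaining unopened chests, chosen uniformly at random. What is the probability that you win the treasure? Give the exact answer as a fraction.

Your original chest holds the treasure with probability 1/10, so the other 9 collectively hold it with probability 9/10.
The host can always find 3 empty chests to open, so the reveals don't change that 9/10; it is now spread over the 6 remaining unopened chests.
P(win by switching) = (9/10) · (1/6) = 3/20.

3/20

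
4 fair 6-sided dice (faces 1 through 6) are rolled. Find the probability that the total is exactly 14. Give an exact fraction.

73/648

There are 6^4 = 1296 equally likely outcomes.
The number of ordered 4-tuples from {1,…,6} summing to 14 is 146.
P(sum = 14) = 146/1296 = 73/648.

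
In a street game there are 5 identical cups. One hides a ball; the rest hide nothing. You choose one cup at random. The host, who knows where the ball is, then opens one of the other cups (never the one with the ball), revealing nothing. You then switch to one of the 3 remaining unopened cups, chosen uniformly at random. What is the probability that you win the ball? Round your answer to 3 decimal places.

0.267

Your original cup holds the ball with probability 1/5, so the other 4 collectively hold it with probability 4/5.
The host can always find an empty cup to open, so this doesn't change that 4/5; it is now spread over the 3 remaining unopened cups.
P(win by switching) = (4/5) · (1/3) = 4/15 ≈ 0.267.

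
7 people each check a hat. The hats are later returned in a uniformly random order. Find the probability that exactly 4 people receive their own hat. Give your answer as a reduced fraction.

1/72

Choose which 4 of the 7 are fixed: C(7,4) = 35 ways.
The remaining 3 must have no fixed point: D(3) = 2.
P = 35·2/5040 = 1/72.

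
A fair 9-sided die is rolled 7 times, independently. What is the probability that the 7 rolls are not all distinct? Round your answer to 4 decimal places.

0.9621

P(all 7 different) = 9/9 · 8/9 · ··· · 3/9 ≈ 0.0379.
P(at least two equal) = 1 − 0.0379 = 0.9621.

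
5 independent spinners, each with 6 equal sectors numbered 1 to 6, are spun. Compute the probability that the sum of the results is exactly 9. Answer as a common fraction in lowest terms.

35/3888

There are 6^5 = 7776 equally likely outcomes.
The number of ordered 5-tuples from {1,…,6} summing to 9 is 70.
P(sum = 9) = 70/7776 = 35/3888.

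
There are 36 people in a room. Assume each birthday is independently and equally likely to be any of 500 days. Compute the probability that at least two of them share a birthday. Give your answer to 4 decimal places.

0.7250

It's easier to compute the probability that all 36 are distinct.
P(all distinct) = 500/500 · 499/500 · ··· · 465/500 ≈ 0.2750.
So the probability of at least one match is 1 − 0.2750 = 0.7250.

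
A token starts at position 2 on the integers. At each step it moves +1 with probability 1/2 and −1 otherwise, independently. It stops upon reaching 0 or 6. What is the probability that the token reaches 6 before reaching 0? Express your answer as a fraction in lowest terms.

With a fair step, P(i) = ½P(i−1) + ½P(i+1) with P(0)=0, P(6)=1 has the linear solution P(i) = i/6.
P(2) = 2/6 = 1/3.

1/3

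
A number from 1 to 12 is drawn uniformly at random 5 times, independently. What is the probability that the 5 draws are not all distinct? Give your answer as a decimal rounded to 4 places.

0.6181

P(all 5 different) = 12/12 · 11/12 · ··· · 8/12 ≈ 0.3819.
P(at least two equal) = 1 − 0.3819 = 0.6181.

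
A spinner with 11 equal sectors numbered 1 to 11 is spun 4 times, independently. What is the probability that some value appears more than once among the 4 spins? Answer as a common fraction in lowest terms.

611/1331

P(all 4 different) = 11/11 · 10/11 · ··· · 8/11 = 720/1331.
P(at least two equal) = 1 − 720/1331 = 611/1331.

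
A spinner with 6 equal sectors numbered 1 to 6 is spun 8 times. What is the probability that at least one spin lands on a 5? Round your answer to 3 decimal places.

P(no spin lands on a 5) = (5/6)^8 ≈ 0.233.
P(at least one) = 1 − 0.233 = 0.767.

0.767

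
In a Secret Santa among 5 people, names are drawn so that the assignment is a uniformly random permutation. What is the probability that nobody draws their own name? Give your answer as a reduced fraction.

This is the derangement probability: permutations of 5 with no fixed point.
D(5) = 5! · (1 − 1/1! + 1/2! − ··· + (−1)^5/5!) = 44.
P = 44/120 = 11/30.

11/30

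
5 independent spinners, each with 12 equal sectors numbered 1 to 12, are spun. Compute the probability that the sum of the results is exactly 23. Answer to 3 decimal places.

0.025

There are 12^5 = 248832 equally likely outcomes.
The number of ordered 5-tuples from {1,…,12} summing to 23 is 6265.
P(sum = 23) = 6265/248832 ≈ 0.025.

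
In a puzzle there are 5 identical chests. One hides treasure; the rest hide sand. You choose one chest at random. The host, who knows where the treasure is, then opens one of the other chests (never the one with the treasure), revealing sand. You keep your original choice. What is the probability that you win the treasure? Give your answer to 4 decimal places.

The host can always open an empty chest regardless of your choice, so this gives no information about your original chest.
P(win by staying) = 1/5 ≈ 0.2000.

0.2000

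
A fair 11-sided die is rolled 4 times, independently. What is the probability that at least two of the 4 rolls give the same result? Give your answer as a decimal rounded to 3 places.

P(all 4 different) = 11/11 · 10/11 · ··· · 8/11 ≈ 0.541.
P(at least two equal) = 1 − 0.541 = 0.459.

0.459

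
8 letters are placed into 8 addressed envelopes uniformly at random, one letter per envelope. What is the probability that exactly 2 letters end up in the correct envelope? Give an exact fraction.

Choose which 2 of the 8 are fixed: C(8,2) = 28 ways.
The remaining 6 must have no fixed point: D(6) = 265.
P = 28·265/40320 = 53/288.

53/288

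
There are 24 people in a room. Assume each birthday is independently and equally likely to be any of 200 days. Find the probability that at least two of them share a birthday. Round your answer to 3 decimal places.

It's easier to compute the probability that all 24 are distinct.
P(all distinct) = 200/200 · 199/200 · ··· · 177/200 ≈ 0.238.
So the probability of at least one match is 1 − 0.238 = 0.762.

0.762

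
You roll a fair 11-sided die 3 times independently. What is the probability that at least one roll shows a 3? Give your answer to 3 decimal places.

0.249

P(no roll shows a 3) = (10/11)^3 ≈ 0.751.
P(at least one) = 1 − 0.751 = 0.249.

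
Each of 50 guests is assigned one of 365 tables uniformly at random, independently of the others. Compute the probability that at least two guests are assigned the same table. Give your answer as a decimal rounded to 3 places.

It's easier to compute the probability that all 50 are distinct.
P(all distinct) = 365/365 · 364/365 · ··· · 316/365 ≈ 0.030.
So the probability of at least one match is 1 − 0.030 = 0.970.

0.970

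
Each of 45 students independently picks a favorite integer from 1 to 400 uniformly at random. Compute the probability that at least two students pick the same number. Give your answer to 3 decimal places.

0.924

It's easier to compute the probability that all 45 are distinct.
P(all distinct) = 400/400 · 399/400 · ··· · 356/400 ≈ 0.076.
So the probability of at least one match is 1 − 0.076 = 0.924.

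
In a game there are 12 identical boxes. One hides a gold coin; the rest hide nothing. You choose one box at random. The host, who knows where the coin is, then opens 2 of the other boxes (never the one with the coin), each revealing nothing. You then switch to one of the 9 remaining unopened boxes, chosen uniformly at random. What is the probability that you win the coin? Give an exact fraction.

Your original box holds the coin with probability 1/12, so the other 11 collectively hold it with probability 11/12.
The host can always find 2 empty boxes to open, so the reveals don't change that 11/12; it is now spread over the 9 remaining unopened boxes.
P(win by switching) = (11/12) · (1/9) = 11/108.

11/108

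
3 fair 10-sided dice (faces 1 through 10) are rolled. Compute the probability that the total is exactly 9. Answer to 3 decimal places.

0.028

There are 10^3 = 1000 equally likely outcomes.
The number of ordered 3-tuples from {1,…,10} summing to 9 is 28.
P(sum = 9) = 28/1000 = 7/250 ≈ 0.028.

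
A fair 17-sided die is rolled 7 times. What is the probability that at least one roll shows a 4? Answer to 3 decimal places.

P(no roll shows a 4) = (16/17)^7 ≈ 0.654.
P(at least one) = 1 − 0.654 = 0.346.

0.346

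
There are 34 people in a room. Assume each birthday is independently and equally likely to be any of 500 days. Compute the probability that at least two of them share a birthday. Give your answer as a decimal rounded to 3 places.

0.683

It's easier to compute the probability that all 34 are distinct.
P(all distinct) = 500/500 · 499/500 · ··· · 467/500 ≈ 0.317.
So the probability of at least one match is 1 − 0.317 = 0.683.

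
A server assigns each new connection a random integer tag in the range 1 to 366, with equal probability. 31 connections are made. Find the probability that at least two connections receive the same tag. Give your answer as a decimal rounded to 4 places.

0.7295

It's easier to compute the probability that all 31 are distinct.
P(all distinct) = 366/366 · 365/366 · ··· · 336/366 ≈ 0.2705.
So the probability of at least one match is 1 − 0.2705 = 0.7295.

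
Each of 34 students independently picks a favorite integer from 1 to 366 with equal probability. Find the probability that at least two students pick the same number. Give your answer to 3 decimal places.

It's easier to compute the probability that all 34 are distinct.
P(all distinct) = 366/366 · 365/366 · ··· · 333/366 ≈ 0.206.
So the probability of at least one match is 1 − 0.206 = 0.794.

0.794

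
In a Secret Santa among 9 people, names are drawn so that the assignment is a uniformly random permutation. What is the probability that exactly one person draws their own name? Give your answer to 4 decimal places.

Choose which one is fixed: C(9,1) = 9 ways.
The remaining 8 must have no fixed point: D(8) = 14833.
P = 9·14833/362880 = 2119/5760 ≈ 0.3679.

0.3679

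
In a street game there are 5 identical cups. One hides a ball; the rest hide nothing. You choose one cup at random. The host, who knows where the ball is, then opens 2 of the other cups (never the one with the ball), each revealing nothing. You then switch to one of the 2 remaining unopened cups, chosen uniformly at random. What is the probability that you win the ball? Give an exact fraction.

Your original cup holds the ball with probability 1/5, so the other 4 collectively hold it with probability 4/5.
The host can always find 2 empty cups to open, so the reveals don't change that 4/5; it is now spread over the 2 remaining unopened cups.
P(win by switching) = (4/5) · (1/2) = 2/5.

2/5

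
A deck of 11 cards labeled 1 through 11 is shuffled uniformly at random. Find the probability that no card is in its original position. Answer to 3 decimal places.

0.368

This is the derangement probability: permutations of 11 with no fixed point.
D(11) = 11! · (1 − 1/1! + 1/2! − ··· + (−1)^11/11!) = 14684570.
P = 14684570/39916800 = 1468457/3991680 ≈ 0.368.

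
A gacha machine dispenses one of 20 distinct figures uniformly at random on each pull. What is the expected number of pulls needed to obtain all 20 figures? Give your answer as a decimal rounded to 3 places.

71.955

After i distinct types are collected, each trial gives a new one with probability (20−i)/20, so the expected wait for the next new type is 20/(20−i).
E = 20/20 + 20/19 + 20/18 + 20/17 + 20/16 + 20/15 + 20/14 + 20/13 + 20/12 + 20/11 + 20/10 + 20/9 + 20/8 + 20/7 + 20/6 + 20/5 + 20/4 + 20/3 + 20/2 + 20/1 = 279175675/3879876 ≈ 71.955.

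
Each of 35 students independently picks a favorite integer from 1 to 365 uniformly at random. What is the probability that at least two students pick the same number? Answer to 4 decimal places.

0.8144

It's easier to compute the probability that all 35 are distinct.
P(all distinct) = 365/365 · 364/365 · ··· · 331/365 ≈ 0.1856.
So the probability of at least one match is 1 − 0.1856 = 0.8144.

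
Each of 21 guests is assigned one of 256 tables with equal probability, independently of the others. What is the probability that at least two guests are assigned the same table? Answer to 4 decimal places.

0.5696

It's easier to compute the probability that all 21 are distinct.
P(all distinct) = 256/256 · 255/256 · ··· · 236/256 ≈ 0.4304.
So the probability of at least one match is 1 − 0.4304 = 0.5696.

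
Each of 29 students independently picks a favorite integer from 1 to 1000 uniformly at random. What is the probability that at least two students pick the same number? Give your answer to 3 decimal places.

It's easier to compute the probability that all 29 are distinct.
P(all distinct) = 1000/1000 · 999/1000 · ··· · 972/1000 ≈ 0.664.
So the probability of at least one match is 1 − 0.664 = 0.336.

0.336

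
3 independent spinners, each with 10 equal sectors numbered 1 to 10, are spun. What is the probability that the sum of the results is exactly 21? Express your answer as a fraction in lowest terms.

There are 10^3 = 1000 equally likely outcomes.
The number of ordered 3-tuples from {1,…,10} summing to 21 is 55.
P(sum = 21) = 55/1000 = 11/200.

11/200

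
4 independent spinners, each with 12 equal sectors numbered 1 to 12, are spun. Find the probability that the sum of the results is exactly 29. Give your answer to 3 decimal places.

0.051

There are 12^4 = 20736 equally likely outcomes.
The number of ordered 4-tuples from {1,…,12} summing to 29 is 1060.
P(sum = 29) = 1060/20736 = 265/5184 ≈ 0.051.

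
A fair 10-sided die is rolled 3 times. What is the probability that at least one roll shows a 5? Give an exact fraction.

271/1000

P(no roll shows a 5) = (9/10)^3 = 729/1000.
P(at least one) = 1 − 729/1000 = 271/1000.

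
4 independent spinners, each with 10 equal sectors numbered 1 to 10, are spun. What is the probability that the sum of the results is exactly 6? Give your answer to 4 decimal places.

There are 10^4 = 10000 equally likely outcomes.
The number of ordered 4-tuples from {1,…,10} summing to 6 is 10.
P(sum = 6) = 10/10000 = 1/1000 ≈ 0.0010.

0.0010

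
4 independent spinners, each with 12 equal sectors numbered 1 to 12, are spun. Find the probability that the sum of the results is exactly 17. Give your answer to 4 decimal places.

There are 12^4 = 20736 equally likely outcomes.
The number of ordered 4-tuples from {1,…,12} summing to 17 is 544.
P(sum = 17) = 544/20736 = 17/648 ≈ 0.0262.

0.0262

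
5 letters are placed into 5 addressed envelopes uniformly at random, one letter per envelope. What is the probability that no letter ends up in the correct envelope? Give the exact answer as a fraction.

11/30

This is the derangement probability: permutations of 5 with no fixed point.
D(5) = 5! · (1 − 1/1! + 1/2! − ··· + (−1)^5/5!) = 44.
P = 44/120 = 11/30.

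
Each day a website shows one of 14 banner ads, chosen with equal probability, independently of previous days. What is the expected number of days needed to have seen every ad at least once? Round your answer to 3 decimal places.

After i distinct types are collected, each trial gives a new one with probability (14−i)/14, so the expected wait for the next new type is 14/(14−i).
E = 14/14 + 14/13 + 14/12 + 14/11 + 14/10 + 14/9 + 14/8 + 14/7 + 14/6 + 14/5 + 14/4 + 14/3 + 14/2 + 14/1 = 1171733/25740 ≈ 45.522.

45.522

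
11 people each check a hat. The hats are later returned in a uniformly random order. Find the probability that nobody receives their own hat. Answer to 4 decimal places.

0.3679

This is the derangement probability: permutations of 11 with no fixed point.
D(11) = 11! · (1 − 1/1! + 1/2! − ··· + (−1)^11/11!) = 14684570.
P = 14684570/39916800 = 1468457/3991680 ≈ 0.3679.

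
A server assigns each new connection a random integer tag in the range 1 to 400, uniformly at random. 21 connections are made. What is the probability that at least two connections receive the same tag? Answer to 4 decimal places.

It's easier to compute the probability that all 21 are distinct.
P(all distinct) = 400/400 · 399/400 · ··· · 380/400 ≈ 0.5861.
So the probability of at least one match is 1 − 0.5861 = 0.4139.

0.4139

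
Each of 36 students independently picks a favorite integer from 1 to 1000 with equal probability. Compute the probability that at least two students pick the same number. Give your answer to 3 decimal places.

It's easier to compute the probability that all 36 are distinct.
P(all distinct) = 1000/1000 · 999/1000 · ··· · 965/1000 ≈ 0.529.
So the probability of at least one match is 1 − 0.529 = 0.471.

0.471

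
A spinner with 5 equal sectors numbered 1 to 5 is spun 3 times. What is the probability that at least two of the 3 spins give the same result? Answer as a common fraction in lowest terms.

13/25

P(all 3 different) = 5/5 · 4/5 · ··· · 3/5 = 12/25.
P(at least two equal) = 1 − 12/25 = 13/25.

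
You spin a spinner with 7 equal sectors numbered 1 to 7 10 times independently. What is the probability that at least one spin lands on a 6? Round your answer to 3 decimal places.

P(no spin lands on a 6) = (6/7)^10 ≈ 0.214.
P(at least one) = 1 − 0.214 = 0.786.

0.786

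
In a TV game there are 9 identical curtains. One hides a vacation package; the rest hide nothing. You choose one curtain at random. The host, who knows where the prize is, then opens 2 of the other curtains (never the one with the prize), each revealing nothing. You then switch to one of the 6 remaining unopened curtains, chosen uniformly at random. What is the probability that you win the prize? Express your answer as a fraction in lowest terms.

Your original curtain holds the prize with probability 1/9, so the other 8 collectively hold it with probability 8/9.
The host can always find 2 empty curtains to open, so the reveals don't change that 8/9; it is now spread over the 6 remaining unopened curtains.
P(win by switching) = (8/9) · (1/6) = 4/27.

4/27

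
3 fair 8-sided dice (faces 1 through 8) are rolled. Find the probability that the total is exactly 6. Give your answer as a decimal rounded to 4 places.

0.0195

There are 8^3 = 512 equally likely outcomes.
The number of ordered 3-tuples from {1,…,8} summing to 6 is 10.
P(sum = 6) = 10/512 = 5/256 ≈ 0.0195.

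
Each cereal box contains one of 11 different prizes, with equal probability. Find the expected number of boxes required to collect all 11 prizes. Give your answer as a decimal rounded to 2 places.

33.22

After i distinct types are collected, each trial gives a new one with probability (11−i)/11, so the expected wait for the next new type is 11/(11−i).
E = 11/11 + 11/10 + 11/9 + 11/8 + 11/7 + 11/6 + 11/5 + 11/4 + 11/3 + 11/2 + 11/1 = 83711/2520 ≈ 33.22.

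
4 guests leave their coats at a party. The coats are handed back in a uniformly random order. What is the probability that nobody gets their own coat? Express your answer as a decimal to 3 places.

This is the derangement probability: permutations of 4 with no fixed point.
D(4) = 4! · (1 − 1/1! + 1/2! − ··· + (−1)^4/4!) = 9.
P = 9/24 = 3/8 ≈ 0.375.

0.375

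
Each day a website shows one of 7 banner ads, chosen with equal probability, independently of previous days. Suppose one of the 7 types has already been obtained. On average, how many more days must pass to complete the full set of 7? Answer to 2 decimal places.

Starting from 1 distinct type, each trial gives a new one with probability (7−i)/7 when i types are held, so the wait for the next new type is 7/(7−i).
E = 7/6 + 7/5 + 7/4 + 7/3 + 7/2 + 7/1 = 343/20 ≈ 17.15.

17.15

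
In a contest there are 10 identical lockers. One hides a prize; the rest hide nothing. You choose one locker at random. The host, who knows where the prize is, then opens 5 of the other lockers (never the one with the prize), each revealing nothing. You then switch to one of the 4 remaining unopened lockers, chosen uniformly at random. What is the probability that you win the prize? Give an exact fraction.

9/40

Your original locker holds the prize with probability 1/10, so the other 9 collectively hold it with probability 9/10.
The host can always find 5 empty lockers to open, so the reveals don't change that 9/10; it is now spread over the 4 remaining unopened lockers.
P(win by switching) = (9/10) · (1/4) = 9/40.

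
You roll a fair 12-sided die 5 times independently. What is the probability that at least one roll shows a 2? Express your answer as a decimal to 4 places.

P(no roll shows a 2) = (11/12)^5 ≈ 0.6472.
P(at least one) = 1 − 0.6472 = 0.3528.

0.3528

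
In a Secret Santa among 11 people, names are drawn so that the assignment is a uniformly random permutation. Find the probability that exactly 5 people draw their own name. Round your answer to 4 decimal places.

0.0031

Choose which 5 of the 11 are fixed: C(11,5) = 462 ways.
The remaining 6 must have no fixed point: D(6) = 265.
P = 462·265/39916800 = 53/17280 ≈ 0.0031.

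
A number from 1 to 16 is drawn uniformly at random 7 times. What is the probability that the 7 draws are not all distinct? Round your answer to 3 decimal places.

P(all 7 different) = 16/16 · 15/16 · ··· · 10/16 ≈ 0.215.
P(at least two equal) = 1 − 0.215 = 0.785.

0.785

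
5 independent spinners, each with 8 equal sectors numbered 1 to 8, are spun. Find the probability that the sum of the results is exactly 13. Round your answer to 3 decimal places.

There are 8^5 = 32768 equally likely outcomes.
The number of ordered 5-tuples from {1,…,8} summing to 13 is 490.
P(sum = 13) = 490/32768 = 245/16384 ≈ 0.015.

0.015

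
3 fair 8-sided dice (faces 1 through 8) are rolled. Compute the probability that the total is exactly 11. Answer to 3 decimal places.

There are 8^3 = 512 equally likely outcomes.
The number of ordered 3-tuples from {1,…,8} summing to 11 is 42.
P(sum = 11) = 42/512 = 21/256 ≈ 0.082.

0.082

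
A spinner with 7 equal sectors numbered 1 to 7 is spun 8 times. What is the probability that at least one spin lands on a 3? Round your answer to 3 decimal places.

0.709

P(no spin lands on a 3) = (6/7)^8 ≈ 0.291.
P(at least one) = 1 − 0.291 = 0.709.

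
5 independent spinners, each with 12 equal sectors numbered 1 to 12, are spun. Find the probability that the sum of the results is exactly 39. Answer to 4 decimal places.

There are 12^5 = 248832 equally likely outcomes.
The number of ordered 5-tuples from {1,…,12} summing to 39 is 9075.
P(sum = 39) = 9075/248832 = 3025/82944 ≈ 0.0365.

0.0365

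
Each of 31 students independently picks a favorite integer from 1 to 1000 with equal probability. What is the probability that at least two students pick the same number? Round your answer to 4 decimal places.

0.3749

It's easier to compute the probability that all 31 are distinct.
P(all distinct) = 1000/1000 · 999/1000 · ··· · 970/1000 ≈ 0.6251.
So the probability of at least one match is 1 − 0.6251 = 0.3749.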